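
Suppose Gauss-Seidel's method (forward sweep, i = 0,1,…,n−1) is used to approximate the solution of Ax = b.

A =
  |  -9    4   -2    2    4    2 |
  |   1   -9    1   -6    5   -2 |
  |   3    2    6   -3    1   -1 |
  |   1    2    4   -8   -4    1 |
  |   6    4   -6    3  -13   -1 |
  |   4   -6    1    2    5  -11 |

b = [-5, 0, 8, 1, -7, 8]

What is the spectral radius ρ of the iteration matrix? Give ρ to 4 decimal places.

1.1427

Diagonal D = diag(-9, -9, 6, -8, -13, -11); L, U strict lower/upper.
GS T = -(D+L)⁻¹U: row 0 first, T[0,5] = -(2)/(-9) = +0.2222; later rows by forward substitution.
  T[0,:] = [+0.0000 +0.4444 -0.2222 +0.2222 +0.4444 +0.2222]
  T[1,:] = [+0.0000 +0.0494 +0.0864 -0.6420 +0.6049 -0.1975]
  T[2,:] = [+0.0000 -0.2387 +0.0823 +0.6029 -0.5905 +0.1214]
  T[3,:] = [+0.0000 -0.0514 +0.0350 +0.1687 -0.5885 +0.1641]
  T[4,:] = [+0.0000 +0.3186 -0.1059 -0.3343 +0.5280 -0.0533]
  T[5,:] = [+0.0000 +0.2485 -0.1622 +0.3645 -0.0890 +0.2052]
moduli |λ_i(T)| = 1.1427, 0.2096, 0.2096, 0.1272, 0.0541, 0.0000.
ρ = 1.1427; 1.1427 > 1, so it fails to converge.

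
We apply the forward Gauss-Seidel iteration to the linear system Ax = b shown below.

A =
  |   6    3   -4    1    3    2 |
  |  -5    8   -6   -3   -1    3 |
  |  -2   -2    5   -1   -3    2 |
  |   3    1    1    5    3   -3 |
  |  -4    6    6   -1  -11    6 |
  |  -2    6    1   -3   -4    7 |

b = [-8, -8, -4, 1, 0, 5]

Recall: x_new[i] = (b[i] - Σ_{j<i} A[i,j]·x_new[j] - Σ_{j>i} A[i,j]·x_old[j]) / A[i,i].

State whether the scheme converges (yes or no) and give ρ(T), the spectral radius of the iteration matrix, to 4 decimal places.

A = D + L + U where D = diag(6, 8, 5, 5, -11, 7).
GS T = -(D+L)⁻¹U: row 0 first, T[0,5] = -(2)/(6) = -0.3333; later rows by forward substitution.
  T[0,:] = [+0.0000  -0.5000  +0.6667  -0.1667  -0.5000  -0.3333]
  T[1,:] = [+0.0000  -0.3125  +1.1667  +0.2708  -0.1875  -0.5833]
  T[2,:] = [+0.0000  -0.3250  +0.7333  +0.2417  +0.3250  -0.7667]
  T[3,:] = [+0.0000  +0.4275  -0.7800  -0.0025  -0.3275  +1.0700]
  T[4,:] = [+0.0000  -0.2048  +0.8648  +0.3404  +0.2866  -0.1670]
  T[5,:] = [+0.0000  +0.2376  -0.7544  -0.1209  -0.0052  +0.8774]
eigenvalue magnitudes: 1.1308, 0.5052, 0.2711, 0.2128, 0.2128, 0.0000.
ρ = 1.1308; 1.1308 > 1, so it fails to converge.

no, ρ = 1.1308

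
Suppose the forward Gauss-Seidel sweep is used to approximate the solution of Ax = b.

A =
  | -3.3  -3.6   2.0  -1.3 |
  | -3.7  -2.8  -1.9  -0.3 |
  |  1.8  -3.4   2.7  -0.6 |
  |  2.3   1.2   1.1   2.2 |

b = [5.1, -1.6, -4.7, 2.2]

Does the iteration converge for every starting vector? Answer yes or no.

A = D + L + U where D = diag(-3.3, -2.8, 2.7, 2.2).
Gauss-Seidel: T = -(D+L)⁻¹U, row 0 first, T[0,2] = -(2)/(-3.3) = +0.6061; later rows by forward substitution.
  T[0,:] = [+0.0000, -1.0909, +0.6061, -0.3939]
  T[1,:] = [+0.0000, +1.4416, -1.4794, +0.4134]
  T[2,:] = [+0.0000, +2.5426, -2.2670, +1.0055]
  T[3,:] = [+0.0000, -0.9171, +1.3069, -0.3164]
eigenvalue magnitudes: 1.3659, 0.3548, 0.3548, 0.0000.
ρ(T) = max|λ| = 1.3659; 1.3659 > 1, so it fails to converge.

no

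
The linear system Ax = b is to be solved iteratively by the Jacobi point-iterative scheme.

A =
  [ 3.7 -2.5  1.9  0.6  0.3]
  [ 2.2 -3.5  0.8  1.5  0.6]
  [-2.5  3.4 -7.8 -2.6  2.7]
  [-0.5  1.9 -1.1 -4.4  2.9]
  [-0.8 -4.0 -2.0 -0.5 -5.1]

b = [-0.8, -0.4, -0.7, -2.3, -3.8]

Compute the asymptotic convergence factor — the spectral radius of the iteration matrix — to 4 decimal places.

Diagonal D = diag(3.7, -3.5, -7.8, -4.4, -5.1); L, U strict lower/upper.
Jacobi: T = -D⁻¹(L+U), T[3,1] = -(1.9)/(-4.4) = +0.4318; T[3,3] = 0.
  T[0,:] = [+0.0000, +0.6757, -0.5135, -0.1622, -0.0811]
  T[1,:] = [+0.6286, +0.0000, +0.2286, +0.4286, +0.1714]
  T[2,:] = [-0.3205, +0.4359, +0.0000, -0.3333, +0.3462]
  T[3,:] = [-0.1136, +0.4318, -0.2500, +0.0000, +0.6591]
  T[4,:] = [-0.1569, -0.7843, -0.3922, -0.0980, +0.0000]
|roots of det(T-λI)|: 1.1772, 0.6020, 0.5511, 0.5511, 0.2643.
spectral radius ρ = 1.1772; 1.1772 > 1: divergent.

1.1772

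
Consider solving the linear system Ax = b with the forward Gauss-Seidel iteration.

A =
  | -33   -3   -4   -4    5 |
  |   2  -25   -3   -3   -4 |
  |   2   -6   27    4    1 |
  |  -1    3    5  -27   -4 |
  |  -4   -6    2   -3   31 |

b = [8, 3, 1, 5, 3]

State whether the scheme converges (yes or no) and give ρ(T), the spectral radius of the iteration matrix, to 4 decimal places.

yes, ρ = 0.1843

Let D = diag(-33, -25, 27, -27, 31); L, U the strict triangles.
GS T = -(D+L)⁻¹U: row 0 first, T[0,2] = -(-4)/(-33) = -0.1212; later rows by forward substitution.
  T[0,:] = [+0.0000, -0.0909, -0.1212, -0.1212, +0.1515]
  T[1,:] = [+0.0000, -0.0073, -0.1297, -0.1297, -0.1479]
  T[2,:] = [+0.0000, +0.0051, -0.0198, -0.1680, -0.0811]
  T[3,:] = [+0.0000, +0.0035, -0.0136, -0.0410, -0.1852]
  T[4,:] = [+0.0000, -0.0131, -0.0408, -0.0339, -0.0218]
|eigenvalues of T|: 0.1843, 0.0742, 0.0742, 0.0305, 0.0000.
spectral radius ρ = 0.1843; 0.1843 < 1 ⇒ converges.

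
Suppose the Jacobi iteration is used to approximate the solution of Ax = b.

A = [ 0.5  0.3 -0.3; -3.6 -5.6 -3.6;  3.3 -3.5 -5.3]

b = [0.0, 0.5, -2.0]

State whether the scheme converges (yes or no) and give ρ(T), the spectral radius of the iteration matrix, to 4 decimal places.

Split A = D + L + U, D = diag(0.5, -5.6, -5.3).
T_J = -D⁻¹(L+U): T[0,2] = -(-0.3)/(0.5) = +0.6000; T[0,0] = 0.
  T[0,:] = [+0.0000 -0.6000 +0.6000]
  T[1,:] = [-0.6429 +0.0000 -0.6429]
  T[2,:] = [+0.6226 -0.6604 +0.0000]
|roots of det(T-λI)|: 1.2561, 0.6498, 0.6063.
spectral radius ρ = 1.2561; 1.2561 > 1 ⇒ diverges.

no, ρ = 1.2561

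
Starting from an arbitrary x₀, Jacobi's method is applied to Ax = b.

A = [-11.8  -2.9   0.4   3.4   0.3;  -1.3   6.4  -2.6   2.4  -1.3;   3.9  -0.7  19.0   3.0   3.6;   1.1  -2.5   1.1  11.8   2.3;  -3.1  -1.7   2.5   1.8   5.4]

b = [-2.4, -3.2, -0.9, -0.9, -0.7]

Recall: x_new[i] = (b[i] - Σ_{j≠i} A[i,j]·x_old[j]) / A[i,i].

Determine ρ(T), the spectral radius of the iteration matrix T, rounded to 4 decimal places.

Split A = D + L + U, D = diag(-11.8, 6.4, 19, 11.8, 5.4).
T_J = -D⁻¹(L+U): T[0,3] = -(3.4)/(-11.8) = +0.2881; T[0,0] = 0.
  T[0,:] = [+0.0000, -0.2458, +0.0339, +0.2881, +0.0254]
  T[1,:] = [+0.2031, +0.0000, +0.4062, -0.3750, +0.2031]
  T[2,:] = [-0.2053, +0.0368, +0.0000, -0.1579, -0.1895]
  T[3,:] = [-0.0932, +0.2119, -0.0932, +0.0000, -0.1949]
  T[4,:] = [+0.5741, +0.3148, -0.4630, -0.3333, +0.0000]
|roots of det(T-λI)|: 0.5624, 0.2972, 0.2972, 0.2659, 0.2659.
spectral radius ρ = 0.5624; 0.5624 < 1 ⇒ converges.

0.5624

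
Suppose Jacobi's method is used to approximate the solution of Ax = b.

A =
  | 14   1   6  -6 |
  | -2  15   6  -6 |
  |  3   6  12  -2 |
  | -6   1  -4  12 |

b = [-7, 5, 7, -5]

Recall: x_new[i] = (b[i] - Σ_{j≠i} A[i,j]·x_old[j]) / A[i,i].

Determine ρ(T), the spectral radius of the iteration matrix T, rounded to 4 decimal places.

0.8284

Split A = D + L + U, D = diag(14, 15, 12, 12).
Jacobi: T = -D⁻¹(L+U), T[1,3] = -(-6)/(15) = +0.4000; T[1,1] = 0.
  T[0,:] = [+0.0000, -0.0714, -0.4286, +0.4286]
  T[1,:] = [+0.1333, +0.0000, -0.4000, +0.4000]
  T[2,:] = [-0.2500, -0.5000, +0.0000, +0.1667]
  T[3,:] = [+0.5000, -0.0833, +0.3333, +0.0000]
eigenvalue magnitudes: 0.8284, 0.5214, 0.3311, 0.0241.
spectral radius ρ = 0.8284; 0.8284 < 1 ⇒ converges.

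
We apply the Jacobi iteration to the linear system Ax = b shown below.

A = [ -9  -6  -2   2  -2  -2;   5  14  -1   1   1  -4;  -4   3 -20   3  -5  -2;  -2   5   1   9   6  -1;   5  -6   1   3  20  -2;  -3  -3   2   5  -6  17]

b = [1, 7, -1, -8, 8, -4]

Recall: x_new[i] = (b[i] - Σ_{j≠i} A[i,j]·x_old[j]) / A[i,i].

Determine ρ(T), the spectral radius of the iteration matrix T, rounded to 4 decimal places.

0.8982

Split A = D + L + U, D = diag(-9, 14, -20, 9, 20, 17).
T_J = -D⁻¹(L+U): T[2,1] = -(3)/(-20) = +0.1500; T[2,2] = 0.
  T[0,:] = [+0.0000, -0.6667, -0.2222, +0.2222, -0.2222, -0.2222]
  T[1,:] = [-0.3571, +0.0000, +0.0714, -0.0714, -0.0714, +0.2857]
  T[2,:] = [-0.2000, +0.1500, +0.0000, +0.1500, -0.2500, -0.1000]
  T[3,:] = [+0.2222, -0.5556, -0.1111, +0.0000, -0.6667, +0.1111]
  T[4,:] = [-0.2500, +0.3000, -0.0500, -0.1500, +0.0000, +0.1000]
  T[5,:] = [+0.1765, +0.1765, -0.1176, -0.2941, +0.3529, +0.0000]
|eigenvalues of T|: 0.8982, 0.4476, 0.2656, 0.1755, 0.1755, 0.0534.
ρ(T) = max|λ| = 0.8982; 0.8982 < 1: convergent.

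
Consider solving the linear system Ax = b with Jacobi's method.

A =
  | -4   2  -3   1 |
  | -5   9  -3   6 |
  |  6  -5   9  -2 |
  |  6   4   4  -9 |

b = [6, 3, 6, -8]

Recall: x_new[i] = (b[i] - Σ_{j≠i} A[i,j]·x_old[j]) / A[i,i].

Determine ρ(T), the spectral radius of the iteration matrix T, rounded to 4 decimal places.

1.3263

Let D = diag(-4, 9, 9, -9); L, U the strict triangles.
Jacobi T = -D⁻¹(L+U): T[1,0] = -(-5)/(9) = +0.5556; T[1,1] = 0.
  T[0,:] = [+0.0000  +0.5000  -0.7500  +0.2500]
  T[1,:] = [+0.5556  +0.0000  +0.3333  -0.6667]
  T[2,:] = [-0.6667  +0.5556  +0.0000  +0.2222]
  T[3,:] = [+0.6667  +0.4444  +0.4444  +0.0000]
|roots of det(T-λI)|: 1.3263, 0.7106, 0.6240, 0.6240.
spectral radius ρ = 1.3263; 1.3263 > 1: divergent.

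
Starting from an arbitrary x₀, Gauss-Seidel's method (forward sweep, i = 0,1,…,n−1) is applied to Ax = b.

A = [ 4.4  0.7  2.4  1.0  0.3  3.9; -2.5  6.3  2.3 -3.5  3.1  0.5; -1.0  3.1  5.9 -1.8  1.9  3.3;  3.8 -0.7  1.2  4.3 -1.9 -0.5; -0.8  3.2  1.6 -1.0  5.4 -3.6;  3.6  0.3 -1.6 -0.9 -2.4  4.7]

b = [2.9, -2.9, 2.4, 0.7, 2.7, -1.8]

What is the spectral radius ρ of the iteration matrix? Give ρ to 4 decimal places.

1.2970

A = D + L + U where D = diag(4.4, 6.3, 5.9, 4.3, 5.4, 4.7).
T_GS = -(D+L)⁻¹U: row 0 first, T[0,1] = -(0.7)/(4.4) = -0.1591; later rows by forward substitution.
  T[0,:] = [+0.0000, -0.1591, -0.5455, -0.2273, -0.0682, -0.8864]
  T[1,:] = [+0.0000, -0.0631, -0.5815, +0.4654, -0.5191, -0.4311]
  T[2,:] = [+0.0000, +0.0062, +0.2131, +0.0220, -0.0608, -0.4830]
  T[3,:] = [+0.0000, +0.1286, +0.3279, +0.2705, +0.4346, +0.9642]
  T[4,:] = [+0.0000, +0.0358, +0.2614, -0.2659, +0.3960, +1.1125]
  T[5,:] = [+0.0000, +0.1709, +0.7237, +0.0679, +0.3501, +1.2947]
|eigenvalues of T|: 1.2970, 0.3786, 0.3786, 0.2871, 0.0749, 0.0000.
ρ = 1.2970; 1.2970 > 1, so it fails to converge.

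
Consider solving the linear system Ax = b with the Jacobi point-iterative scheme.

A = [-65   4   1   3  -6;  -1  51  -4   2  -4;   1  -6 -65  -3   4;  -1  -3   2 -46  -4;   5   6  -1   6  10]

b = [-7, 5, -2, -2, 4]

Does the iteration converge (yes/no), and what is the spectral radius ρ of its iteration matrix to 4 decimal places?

yes, ρ = 0.2777

Let D = diag(-65, 51, -65, -46, 10); L, U the strict triangles.
Jacobi: T = -D⁻¹(L+U), T[0,4] = -(-6)/(-65) = -0.0923; T[0,0] = 0.
  T[0,:] = [+0.0000  +0.0615  +0.0154  +0.0462  -0.0923]
  T[1,:] = [+0.0196  +0.0000  +0.0784  -0.0392  +0.0784]
  T[2,:] = [+0.0154  -0.0923  +0.0000  -0.0462  +0.0615]
  T[3,:] = [-0.0217  -0.0652  +0.0435  +0.0000  -0.0870]
  T[4,:] = [-0.5000  -0.6000  +0.1000  -0.6000  +0.0000]
|roots of det(T-λI)|: 0.2777, 0.2125, 0.1064, 0.1064, 0.0155.
ρ = 0.2777; 0.2777 < 1: convergent.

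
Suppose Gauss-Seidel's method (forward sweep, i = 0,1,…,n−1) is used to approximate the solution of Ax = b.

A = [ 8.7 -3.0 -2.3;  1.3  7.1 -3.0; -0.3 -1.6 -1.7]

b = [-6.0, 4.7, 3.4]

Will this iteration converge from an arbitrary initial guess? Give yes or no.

yes

A = D + L + U where D = diag(8.7, 7.1, -1.7).
Gauss-Seidel: T = -(D+L)⁻¹U, row 0 first, T[0,1] = -(-3)/(8.7) = +0.3448; later rows by forward substitution.
  T[0,:] = [+0.0000, +0.3448, +0.2644]
  T[1,:] = [+0.0000, -0.0631, +0.3741]
  T[2,:] = [+0.0000, -0.0014, -0.3988]
moduli |λ_i(T)| = 0.3972, 0.0647, 0.0000.
ρ = 0.3972; 0.3972 < 1: convergent.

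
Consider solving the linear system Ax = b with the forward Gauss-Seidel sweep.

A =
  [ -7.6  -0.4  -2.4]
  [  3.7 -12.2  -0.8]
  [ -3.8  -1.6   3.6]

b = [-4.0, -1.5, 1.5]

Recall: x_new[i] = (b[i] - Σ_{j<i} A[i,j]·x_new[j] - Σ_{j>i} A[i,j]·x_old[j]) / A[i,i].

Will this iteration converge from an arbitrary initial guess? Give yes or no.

yes

Split A = D + L + U, D = diag(-7.6, -12.2, 3.6).
T_GS = -(D+L)⁻¹U: row 0 first, T[0,2] = -(-2.4)/(-7.6) = -0.3158; later rows by forward substitution.
  T[0,:] = [+0.0000, -0.0526, -0.3158]
  T[1,:] = [+0.0000, -0.0160, -0.1613]
  T[2,:] = [+0.0000, -0.0626, -0.4050]
|eigenvalues of T|: 0.4295, 0.0085, 0.0000.
ρ(T) = max|λ| = 0.4295; 0.4295 < 1 ⇒ converges.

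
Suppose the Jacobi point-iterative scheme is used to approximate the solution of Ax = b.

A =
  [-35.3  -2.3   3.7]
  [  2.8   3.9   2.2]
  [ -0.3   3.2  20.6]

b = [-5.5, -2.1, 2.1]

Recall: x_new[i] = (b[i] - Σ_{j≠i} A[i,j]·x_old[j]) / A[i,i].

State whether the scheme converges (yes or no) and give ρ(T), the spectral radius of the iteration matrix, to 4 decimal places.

Write A = D+L+U with D = diag(-35.3, 3.9, 20.6).
Jacobi: T = -D⁻¹(L+U), T[0,1] = -(-2.3)/(-35.3) = -0.0652; T[0,0] = 0.
  T[0,:] = [+0.0000  -0.0652  +0.1048]
  T[1,:] = [-0.7179  +0.0000  -0.5641]
  T[2,:] = [+0.0146  -0.1553  +0.0000]
|roots of det(T-λI)|: 0.4074, 0.3108, 0.0966.
ρ(T) = max|λ| = 0.4074; 0.4074 < 1 ⇒ converges.

yes, ρ = 0.4074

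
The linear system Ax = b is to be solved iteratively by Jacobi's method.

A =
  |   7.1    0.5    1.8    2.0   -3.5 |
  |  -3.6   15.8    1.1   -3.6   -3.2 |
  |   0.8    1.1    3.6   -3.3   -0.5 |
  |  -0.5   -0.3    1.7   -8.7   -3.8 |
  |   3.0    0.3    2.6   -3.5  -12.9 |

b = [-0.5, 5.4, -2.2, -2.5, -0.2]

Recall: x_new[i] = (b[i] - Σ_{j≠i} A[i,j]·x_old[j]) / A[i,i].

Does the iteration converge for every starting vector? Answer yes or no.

yes

A = D + L + U where D = diag(7.1, 15.8, 3.6, -8.7, -12.9).
T_J = -D⁻¹(L+U): T[2,1] = -(1.1)/(3.6) = -0.3056; T[2,2] = 0.
  T[0,:] = [+0.0000  -0.0704  -0.2535  -0.2817  +0.4930]
  T[1,:] = [+0.2278  +0.0000  -0.0696  +0.2278  +0.2025]
  T[2,:] = [-0.2222  -0.3056  +0.0000  +0.9167  +0.1389]
  T[3,:] = [-0.0575  -0.0345  +0.1954  +0.0000  -0.4368]
  T[4,:] = [+0.2326  +0.0233  +0.2016  -0.2713  +0.0000]
|eigenvalues of T|: 0.7806, 0.6425, 0.2471, 0.1807, 0.1807.
ρ(T) = max|λ| = 0.7806; 0.7806 < 1: convergent.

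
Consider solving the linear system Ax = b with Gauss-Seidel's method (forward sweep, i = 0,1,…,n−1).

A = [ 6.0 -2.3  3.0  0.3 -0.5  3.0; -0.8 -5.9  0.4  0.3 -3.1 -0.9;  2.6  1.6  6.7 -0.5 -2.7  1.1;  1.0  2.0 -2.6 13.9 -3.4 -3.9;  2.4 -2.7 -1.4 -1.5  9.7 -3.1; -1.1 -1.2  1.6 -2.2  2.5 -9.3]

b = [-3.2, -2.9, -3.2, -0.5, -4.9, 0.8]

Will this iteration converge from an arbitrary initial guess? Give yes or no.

Write A = D+L+U with D = diag(6, -5.9, 6.7, 13.9, 9.7, -9.3).
GS T = -(D+L)⁻¹U: row 0 first, T[0,5] = -(3)/(6) = -0.5000; later rows by forward substitution.
  T[0,:] = [+0.0000  +0.3833  -0.5000  -0.0500  +0.0833  -0.5000]
  T[1,:] = [+0.0000  -0.0520  +0.1356  +0.0576  -0.5367  -0.0847]
  T[2,:] = [+0.0000  -0.1363  +0.1616  +0.0803  +0.4988  +0.0501]
  T[3,:] = [+0.0000  -0.0456  +0.0467  +0.0103  +0.4091  +0.3381]
  T[4,:] = [+0.0000  -0.1360  +0.1920  +0.0416  -0.0348  +0.4792]
  T[5,:] = [+0.0000  -0.0879  +0.1100  +0.0210  +0.0391  +0.1275]
eigenvalue magnitudes: 0.6204, 0.2308, 0.2308, 0.0339, 0.0160, 0.0000.
spectral radius ρ = 0.6204; 0.6204 < 1, so it converges for any x₀.

yes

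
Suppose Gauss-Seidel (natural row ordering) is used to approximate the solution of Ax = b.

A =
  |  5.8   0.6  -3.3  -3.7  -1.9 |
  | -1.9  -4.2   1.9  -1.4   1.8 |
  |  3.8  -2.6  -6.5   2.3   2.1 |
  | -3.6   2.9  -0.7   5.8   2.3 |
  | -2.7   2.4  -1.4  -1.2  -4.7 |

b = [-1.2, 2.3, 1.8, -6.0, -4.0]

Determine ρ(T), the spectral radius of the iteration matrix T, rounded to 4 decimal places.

Split A = D + L + U, D = diag(5.8, -4.2, -6.5, 5.8, -4.7).
GS T = -(D+L)⁻¹U: row 0 first, T[0,3] = -(-3.7)/(5.8) = +0.6379; later rows by forward substitution.
  T[0,:] = [+0.0000, -0.1034, +0.5690, +0.6379, +0.3276]
  T[1,:] = [+0.0000, +0.0468, +0.1950, -0.6219, +0.2804]
  T[2,:] = [+0.0000, -0.0792, +0.2546, +0.9756, +0.4024]
  T[3,:] = [+0.0000, -0.0972, +0.2864, +0.8247, -0.2848]
  T[4,:] = [+0.0000, +0.1317, -0.3762, -1.1852, -0.0922]
|roots of det(T-λI)|: 1.3397, 0.2078, 0.2078, 0.0652, 0.0000.
ρ = 1.3397; 1.3397 > 1 ⇒ diverges.

1.3397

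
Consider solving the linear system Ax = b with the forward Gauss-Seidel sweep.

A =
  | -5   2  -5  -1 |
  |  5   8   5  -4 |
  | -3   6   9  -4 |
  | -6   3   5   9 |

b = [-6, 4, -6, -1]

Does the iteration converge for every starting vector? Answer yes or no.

yes

Write A = D+L+U with D = diag(-5, 8, 9, 9).
GS T = -(D+L)⁻¹U: row 0 first, T[0,2] = -(-5)/(-5) = -1.0000; later rows by forward substitution.
  T[0,:] = [+0.0000 +0.4000 -1.0000 -0.2000]
  T[1,:] = [+0.0000 -0.2500 +0.0000 +0.6250]
  T[2,:] = [+0.0000 +0.3000 -0.3333 -0.0389]
  T[3,:] = [+0.0000 +0.1833 -0.4815 -0.3201]
|λ(T)| sorted: 0.8453, 0.2960, 0.2960, 0.0000.
ρ = 0.8453; 0.8453 < 1, so it converges for any x₀.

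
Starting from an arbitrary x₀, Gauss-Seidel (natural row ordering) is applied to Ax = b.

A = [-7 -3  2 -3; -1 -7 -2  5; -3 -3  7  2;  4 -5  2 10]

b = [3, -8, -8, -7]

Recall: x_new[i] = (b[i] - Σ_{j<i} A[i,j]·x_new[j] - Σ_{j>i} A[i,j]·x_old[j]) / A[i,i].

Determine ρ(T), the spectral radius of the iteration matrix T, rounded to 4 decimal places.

Diagonal D = diag(-7, -7, 7, 10); L, U strict lower/upper.
T_GS = -(D+L)⁻¹U: row 0 first, T[0,1] = -(-3)/(-7) = -0.4286; later rows by forward substitution.
  T[0,:] = [+0.0000 -0.4286 +0.2857 -0.4286]
  T[1,:] = [+0.0000 +0.0612 -0.3265 +0.7755]
  T[2,:] = [+0.0000 -0.1574 -0.0175 -0.1370]
  T[3,:] = [+0.0000 +0.2335 -0.2741 +0.5866]
eigenvalue magnitudes: 0.9152, 0.2132, 0.0717, 0.0000.
spectral radius ρ = 0.9152; 0.9152 < 1, so it converges for any x₀.

0.9152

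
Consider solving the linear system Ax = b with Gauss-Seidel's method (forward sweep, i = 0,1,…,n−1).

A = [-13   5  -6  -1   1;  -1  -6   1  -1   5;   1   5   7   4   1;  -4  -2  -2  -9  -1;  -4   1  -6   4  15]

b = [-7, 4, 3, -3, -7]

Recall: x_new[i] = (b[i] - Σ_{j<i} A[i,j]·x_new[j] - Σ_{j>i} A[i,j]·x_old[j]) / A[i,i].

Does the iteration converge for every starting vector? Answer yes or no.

Let D = diag(-13, -6, 7, -9, 15); L, U the strict triangles.
Gauss-Seidel: T = -(D+L)⁻¹U, row 0 first, T[0,2] = -(-6)/(-13) = -0.4615; later rows by forward substitution.
  T[0,:] = [+0.0000, +0.3846, -0.4615, -0.0769, +0.0769]
  T[1,:] = [+0.0000, -0.0641, +0.2436, -0.1538, +0.8205]
  T[2,:] = [+0.0000, -0.0092, -0.1081, -0.4505, -0.7399]
  T[3,:] = [+0.0000, -0.1547, +0.1750, +0.1685, -0.1632]
  T[4,:] = [+0.0000, +0.1444, -0.2292, -0.2354, -0.2866]
moduli |λ_i(T)| = 0.6911, 0.4392, 0.0598, 0.0598, 0.0000.
ρ = 0.6911; 0.6911 < 1, so it converges for any x₀.

yes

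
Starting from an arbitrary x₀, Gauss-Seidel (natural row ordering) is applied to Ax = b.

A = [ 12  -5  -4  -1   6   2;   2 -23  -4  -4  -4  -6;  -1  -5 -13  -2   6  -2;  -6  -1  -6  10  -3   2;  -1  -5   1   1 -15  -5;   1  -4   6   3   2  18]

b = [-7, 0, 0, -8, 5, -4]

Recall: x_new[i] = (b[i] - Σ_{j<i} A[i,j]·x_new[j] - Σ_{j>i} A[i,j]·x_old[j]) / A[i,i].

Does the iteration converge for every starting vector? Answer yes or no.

yes

Write A = D+L+U with D = diag(12, -23, -13, 10, -15, 18).
T_GS = -(D+L)⁻¹U: row 0 first, T[0,2] = -(-4)/(12) = +0.3333; later rows by forward substitution.
  T[0,:] = [+0.0000  +0.4167  +0.3333  +0.0833  -0.5000  -0.1667]
  T[1,:] = [+0.0000  +0.0362  -0.1449  -0.1667  -0.2174  -0.2754]
  T[2,:] = [+0.0000  -0.0460  +0.0301  -0.0962  +0.5836  -0.0351]
  T[3,:] = [+0.0000  +0.2260  +0.2036  -0.0244  +0.3284  -0.3486]
  T[4,:] = [+0.0000  -0.0279  +0.0417  +0.0420  +0.1666  -0.2560]
  T[5,:] = [+0.0000  -0.0343  -0.0993  -0.0102  -0.2883  +0.0463]
|eigenvalues of T|: 0.5036, 0.1978, 0.1978, 0.0561, 0.0561, 0.0000.
ρ(T) = max|λ| = 0.5036; 0.5036 < 1, so it converges for any x₀.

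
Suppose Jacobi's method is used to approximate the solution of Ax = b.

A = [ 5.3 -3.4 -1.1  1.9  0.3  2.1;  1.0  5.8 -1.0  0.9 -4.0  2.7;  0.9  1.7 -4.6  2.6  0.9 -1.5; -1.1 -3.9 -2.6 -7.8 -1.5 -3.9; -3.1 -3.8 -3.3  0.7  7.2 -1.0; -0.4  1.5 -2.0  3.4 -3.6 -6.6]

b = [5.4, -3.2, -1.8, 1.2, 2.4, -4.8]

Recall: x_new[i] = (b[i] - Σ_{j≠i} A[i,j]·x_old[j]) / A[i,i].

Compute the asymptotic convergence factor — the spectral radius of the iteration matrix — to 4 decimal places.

1.1395

Diagonal D = diag(5.3, 5.8, -4.6, -7.8, 7.2, -6.6); L, U strict lower/upper.
T_J = -D⁻¹(L+U): T[5,3] = -(3.4)/(-6.6) = +0.5152; T[5,5] = 0.
  T[0,:] = [+0.0000 +0.6415 +0.2075 -0.3585 -0.0566 -0.3962]
  T[1,:] = [-0.1724 +0.0000 +0.1724 -0.1552 +0.6897 -0.4655]
  T[2,:] = [+0.1957 +0.3696 +0.0000 +0.5652 +0.1957 -0.3261]
  T[3,:] = [-0.1410 -0.5000 -0.3333 +0.0000 -0.1923 -0.5000]
  T[4,:] = [+0.4306 +0.5278 +0.4583 -0.0972 +0.0000 +0.1389]
  T[5,:] = [-0.0606 +0.2273 -0.3030 +0.5152 -0.5455 +0.0000]
|eigenvalues of T|: 1.1395, 0.9199, 0.9199, 0.3572, 0.3572, 0.1303.
ρ(T) = max|λ| = 1.1395; 1.1395 > 1, so it fails to converge.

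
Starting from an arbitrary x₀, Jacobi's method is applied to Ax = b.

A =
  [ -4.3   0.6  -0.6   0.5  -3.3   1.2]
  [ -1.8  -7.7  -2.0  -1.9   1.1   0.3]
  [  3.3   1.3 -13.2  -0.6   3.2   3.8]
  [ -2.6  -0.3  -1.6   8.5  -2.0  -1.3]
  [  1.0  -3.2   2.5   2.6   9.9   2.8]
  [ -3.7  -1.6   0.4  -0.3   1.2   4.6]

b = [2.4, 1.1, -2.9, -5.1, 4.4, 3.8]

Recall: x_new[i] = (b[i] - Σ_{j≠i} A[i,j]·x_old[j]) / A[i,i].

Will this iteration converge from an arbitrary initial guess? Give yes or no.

yes

Split A = D + L + U, D = diag(-4.3, -7.7, -13.2, 8.5, 9.9, 4.6).
Jacobi: T = -D⁻¹(L+U), T[1,2] = -(-2)/(-7.7) = -0.2597; T[1,1] = 0.
  T[0,:] = [+0.0000 +0.1395 -0.1395 +0.1163 -0.7674 +0.2791]
  T[1,:] = [-0.2338 +0.0000 -0.2597 -0.2468 +0.1429 +0.0390]
  T[2,:] = [+0.2500 +0.0985 +0.0000 -0.0455 +0.2424 +0.2879]
  T[3,:] = [+0.3059 +0.0353 +0.1882 +0.0000 +0.2353 +0.1529]
  T[4,:] = [-0.1010 +0.3232 -0.2525 -0.2626 +0.0000 -0.2828]
  T[5,:] = [+0.8043 +0.3478 -0.0870 +0.0652 -0.2609 +0.0000]
|eigenvalues of T|: 0.8477, 0.4678, 0.4678, 0.4288, 0.4288, 0.0618.
ρ(T) = max|λ| = 0.8477; 0.8477 < 1: convergent.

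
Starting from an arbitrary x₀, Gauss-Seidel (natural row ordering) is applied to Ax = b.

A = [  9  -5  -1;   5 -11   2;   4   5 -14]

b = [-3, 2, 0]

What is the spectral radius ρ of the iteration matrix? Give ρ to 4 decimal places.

Let D = diag(9, -11, -14); L, U the strict triangles.
Gauss-Seidel: T = -(D+L)⁻¹U, row 0 first, T[0,2] = -(-1)/(9) = +0.1111; later rows by forward substitution.
  T[0,:] = [+0.0000  +0.5556  +0.1111]
  T[1,:] = [+0.0000  +0.2525  +0.2323]
  T[2,:] = [+0.0000  +0.2489  +0.1147]
|λ(T)| sorted: 0.4338, 0.0665, 0.0000.
ρ = 0.4338; 0.4338 < 1 ⇒ converges.

0.4338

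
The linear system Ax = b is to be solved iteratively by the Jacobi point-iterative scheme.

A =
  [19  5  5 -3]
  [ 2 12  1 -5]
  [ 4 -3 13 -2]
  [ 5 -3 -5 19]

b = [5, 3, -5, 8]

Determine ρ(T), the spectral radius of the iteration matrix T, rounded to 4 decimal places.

Split A = D + L + U, D = diag(19, 12, 13, 19).
Jacobi: T = -D⁻¹(L+U), T[3,0] = -(5)/(19) = -0.2632; T[3,3] = 0.
  T[0,:] = [+0.0000 -0.2632 -0.2632 +0.1579]
  T[1,:] = [-0.1667 +0.0000 -0.0833 +0.4167]
  T[2,:] = [-0.3077 +0.2308 +0.0000 +0.1538]
  T[3,:] = [-0.2632 +0.1579 +0.2632 +0.0000]
moduli |λ_i(T)| = 0.5350, 0.2864, 0.2115, 0.2115.
ρ(T) = max|λ| = 0.5350; 0.5350 < 1 ⇒ converges.

0.5350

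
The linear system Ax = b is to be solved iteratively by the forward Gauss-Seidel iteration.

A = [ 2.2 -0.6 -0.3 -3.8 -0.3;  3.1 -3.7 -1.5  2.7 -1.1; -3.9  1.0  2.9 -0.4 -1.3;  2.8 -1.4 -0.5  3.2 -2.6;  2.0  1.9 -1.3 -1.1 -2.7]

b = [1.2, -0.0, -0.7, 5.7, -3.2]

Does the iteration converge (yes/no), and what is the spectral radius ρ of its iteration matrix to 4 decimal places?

Write A = D+L+U with D = diag(2.2, -3.7, 2.9, 3.2, -2.7).
Gauss-Seidel: T = -(D+L)⁻¹U, row 0 first, T[0,2] = -(-0.3)/(2.2) = +0.1364; later rows by forward substitution.
  T[0,:] = [+0.0000  +0.2727  +0.1364  +1.7273  +0.1364]
  T[1,:] = [+0.0000  +0.2285  -0.2912  +2.1769  -0.1830]
  T[2,:] = [+0.0000  +0.2880  +0.2838  +1.7102  +0.6948]
  T[3,:] = [+0.0000  -0.0937  -0.2024  -0.2918  +0.7217]
  T[4,:] = [+0.0000  +0.2623  -0.1581  +2.1068  -0.6563]
|λ(T)| sorted: 1.5548, 0.8888, 0.8888, 0.0075, 0.0000.
ρ = 1.5548; 1.5548 > 1 ⇒ diverges.

no, ρ = 1.5548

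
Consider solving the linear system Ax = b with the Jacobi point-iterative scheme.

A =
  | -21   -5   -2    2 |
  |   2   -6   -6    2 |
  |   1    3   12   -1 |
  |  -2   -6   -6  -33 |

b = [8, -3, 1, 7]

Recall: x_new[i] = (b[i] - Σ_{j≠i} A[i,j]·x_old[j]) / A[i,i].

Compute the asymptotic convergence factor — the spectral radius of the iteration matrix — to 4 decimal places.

0.3702

A = D + L + U where D = diag(-21, -6, 12, -33).
T_J = -D⁻¹(L+U): T[2,0] = -(1)/(12) = -0.0833; T[2,2] = 0.
  T[0,:] = [+0.0000 -0.2381 -0.0952 +0.0952]
  T[1,:] = [+0.3333 +0.0000 -1.0000 +0.3333]
  T[2,:] = [-0.0833 -0.2500 +0.0000 +0.0833]
  T[3,:] = [-0.0606 -0.1818 -0.1818 +0.0000]
moduli |λ_i(T)| = 0.3702, 0.2624, 0.2624, 0.0661.
ρ = 0.3702; 0.3702 < 1 ⇒ converges.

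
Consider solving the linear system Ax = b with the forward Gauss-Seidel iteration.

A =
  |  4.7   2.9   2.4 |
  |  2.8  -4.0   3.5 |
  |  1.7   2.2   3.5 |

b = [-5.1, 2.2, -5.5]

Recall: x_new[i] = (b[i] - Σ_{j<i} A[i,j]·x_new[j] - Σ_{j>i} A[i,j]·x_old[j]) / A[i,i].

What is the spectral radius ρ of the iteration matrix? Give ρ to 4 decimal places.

0.8265

Write A = D+L+U with D = diag(4.7, -4, 3.5).
Gauss-Seidel: T = -(D+L)⁻¹U, row 0 first, T[0,1] = -(2.9)/(4.7) = -0.6170; later rows by forward substitution.
  T[0,:] = [+0.0000, -0.6170, -0.5106]
  T[1,:] = [+0.0000, -0.4319, +0.5176]
  T[2,:] = [+0.0000, +0.5712, -0.0773]
eigenvalue magnitudes: 0.8265, 0.3173, 0.0000.
ρ(T) = max|λ| = 0.8265; 0.8265 < 1, so it converges for any x₀.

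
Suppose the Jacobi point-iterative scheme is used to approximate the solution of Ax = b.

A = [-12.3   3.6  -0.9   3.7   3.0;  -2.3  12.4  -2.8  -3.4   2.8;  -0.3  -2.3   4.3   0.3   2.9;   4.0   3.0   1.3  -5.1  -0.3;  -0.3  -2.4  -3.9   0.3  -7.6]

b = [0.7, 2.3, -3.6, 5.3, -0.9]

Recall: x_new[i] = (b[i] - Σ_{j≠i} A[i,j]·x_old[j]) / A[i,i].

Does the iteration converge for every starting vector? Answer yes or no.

Diagonal D = diag(-12.3, 12.4, 4.3, -5.1, -7.6); L, U strict lower/upper.
Jacobi T = -D⁻¹(L+U): T[2,1] = -(-2.3)/(4.3) = +0.5349; T[2,2] = 0.
  T[0,:] = [+0.0000  +0.2927  -0.0732  +0.3008  +0.2439]
  T[1,:] = [+0.1855  +0.0000  +0.2258  +0.2742  -0.2258]
  T[2,:] = [+0.0698  +0.5349  +0.0000  -0.0698  -0.6744]
  T[3,:] = [+0.7843  +0.5882  +0.2549  +0.0000  -0.0588]
  T[4,:] = [-0.0395  -0.3158  -0.5132  +0.0395  +0.0000]
|roots of det(T-λI)|: 0.9331, 0.5826, 0.5638, 0.4766, 0.4766.
ρ = 0.9331; 0.9331 < 1, so it converges for any x₀.

yes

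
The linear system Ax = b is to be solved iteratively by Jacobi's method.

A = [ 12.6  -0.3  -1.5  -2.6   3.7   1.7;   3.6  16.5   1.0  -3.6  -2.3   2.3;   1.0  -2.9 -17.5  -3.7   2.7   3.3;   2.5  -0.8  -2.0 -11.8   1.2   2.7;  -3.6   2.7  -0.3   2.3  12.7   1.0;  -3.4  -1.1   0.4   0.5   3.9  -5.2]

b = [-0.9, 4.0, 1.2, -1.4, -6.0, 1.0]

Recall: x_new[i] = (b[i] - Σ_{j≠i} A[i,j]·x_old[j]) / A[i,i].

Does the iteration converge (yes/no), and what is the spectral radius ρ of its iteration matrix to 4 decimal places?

Write A = D+L+U with D = diag(12.6, 16.5, -17.5, -11.8, 12.7, -5.2).
Jacobi T = -D⁻¹(L+U): T[0,2] = -(-1.5)/(12.6) = +0.1190; T[0,0] = 0.
  T[0,:] = [+0.0000  +0.0238  +0.1190  +0.2063  -0.2937  -0.1349]
  T[1,:] = [-0.2182  +0.0000  -0.0606  +0.2182  +0.1394  -0.1394]
  T[2,:] = [+0.0571  -0.1657  +0.0000  -0.2114  +0.1543  +0.1886]
  T[3,:] = [+0.2119  -0.0678  -0.1695  +0.0000  +0.1017  +0.2288]
  T[4,:] = [+0.2835  -0.2126  +0.0236  -0.1811  +0.0000  -0.0787]
  T[5,:] = [-0.6538  -0.2115  +0.0769  +0.0962  +0.7500  +0.0000]
moduli |λ_i(T)| = 0.5769, 0.4301, 0.4301, 0.2283, 0.2283, 0.0577.
ρ = 0.5769; 0.5769 < 1 ⇒ converges.

yes, ρ = 0.5769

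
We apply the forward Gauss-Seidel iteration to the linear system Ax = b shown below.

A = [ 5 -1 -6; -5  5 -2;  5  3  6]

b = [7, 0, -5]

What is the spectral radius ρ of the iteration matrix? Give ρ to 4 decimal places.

Split A = D + L + U, D = diag(5, 5, 6).
Gauss-Seidel: T = -(D+L)⁻¹U, row 0 first, T[0,2] = -(-6)/(5) = +1.2000; later rows by forward substitution.
  T[0,:] = [+0.0000, +0.2000, +1.2000]
  T[1,:] = [+0.0000, +0.2000, +1.6000]
  T[2,:] = [+0.0000, -0.2667, -1.8000]
|eigenvalues of T|: 1.5572, 0.0428, 0.0000.
ρ(T) = max|λ| = 1.5572; 1.5572 > 1: divergent.

1.5572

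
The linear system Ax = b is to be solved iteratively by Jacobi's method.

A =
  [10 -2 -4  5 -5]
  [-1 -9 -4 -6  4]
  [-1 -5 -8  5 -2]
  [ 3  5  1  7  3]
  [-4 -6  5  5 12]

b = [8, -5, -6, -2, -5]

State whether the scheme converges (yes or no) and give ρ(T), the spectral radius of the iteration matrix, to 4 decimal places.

no, ρ = 1.4276

Let D = diag(10, -9, -8, 7, 12); L, U the strict triangles.
T_J = -D⁻¹(L+U): T[4,3] = -(5)/(12) = -0.4167; T[4,4] = 0.
  T[0,:] = [+0.0000  +0.2000  +0.4000  -0.5000  +0.5000]
  T[1,:] = [-0.1111  +0.0000  -0.4444  -0.6667  +0.4444]
  T[2,:] = [-0.1250  -0.6250  +0.0000  +0.6250  -0.2500]
  T[3,:] = [-0.4286  -0.7143  -0.1429  +0.0000  -0.4286]
  T[4,:] = [+0.3333  +0.5000  -0.4167  -0.4167  +0.0000]
eigenvalue magnitudes: 1.4276, 0.8396, 0.4443, 0.4443, 0.1728.
ρ = 1.4276; 1.4276 > 1 ⇒ diverges.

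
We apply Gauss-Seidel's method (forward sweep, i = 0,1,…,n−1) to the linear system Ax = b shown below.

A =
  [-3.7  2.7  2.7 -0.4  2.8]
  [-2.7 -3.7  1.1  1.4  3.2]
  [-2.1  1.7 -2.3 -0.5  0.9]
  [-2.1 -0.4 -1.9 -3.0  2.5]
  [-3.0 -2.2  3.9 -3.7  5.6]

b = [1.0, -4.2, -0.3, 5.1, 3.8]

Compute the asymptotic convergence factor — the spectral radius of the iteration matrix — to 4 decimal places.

Let D = diag(-3.7, -3.7, -2.3, -3, 5.6); L, U the strict triangles.
T_GS = -(D+L)⁻¹U: row 0 first, T[0,1] = -(2.7)/(-3.7) = +0.7297; later rows by forward substitution.
  T[0,:] = [+0.0000, +0.7297, +0.7297, -0.1081, +0.7568]
  T[1,:] = [+0.0000, -0.5325, -0.2352, +0.4573, +0.3126]
  T[2,:] = [+0.0000, -1.0599, -0.8401, +0.2193, -0.0686]
  T[3,:] = [+0.0000, +0.2314, +0.0526, -0.1242, +0.3053]
  T[4,:] = [+0.0000, +1.0728, +0.9184, -0.1130, +0.7777]
|roots of det(T-λI)|: 1.3536, 0.9303, 0.3443, 0.0486, 0.0000.
spectral radius ρ = 1.3536; 1.3536 > 1 ⇒ diverges.

1.3536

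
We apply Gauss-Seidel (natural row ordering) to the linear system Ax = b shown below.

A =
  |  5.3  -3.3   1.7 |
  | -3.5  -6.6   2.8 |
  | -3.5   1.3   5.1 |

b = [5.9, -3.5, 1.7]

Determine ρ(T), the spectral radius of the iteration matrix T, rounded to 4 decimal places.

0.9026

A = D + L + U where D = diag(5.3, -6.6, 5.1).
GS T = -(D+L)⁻¹U: row 0 first, T[0,2] = -(1.7)/(5.3) = -0.3208; later rows by forward substitution.
  T[0,:] = [+0.0000  +0.6226  -0.3208]
  T[1,:] = [+0.0000  -0.3302  +0.5943]
  T[2,:] = [+0.0000  +0.5115  -0.3716]
|roots of det(T-λI)|: 0.9026, 0.2008, 0.0000.
ρ(T) = max|λ| = 0.9026; 0.9026 < 1: convergent.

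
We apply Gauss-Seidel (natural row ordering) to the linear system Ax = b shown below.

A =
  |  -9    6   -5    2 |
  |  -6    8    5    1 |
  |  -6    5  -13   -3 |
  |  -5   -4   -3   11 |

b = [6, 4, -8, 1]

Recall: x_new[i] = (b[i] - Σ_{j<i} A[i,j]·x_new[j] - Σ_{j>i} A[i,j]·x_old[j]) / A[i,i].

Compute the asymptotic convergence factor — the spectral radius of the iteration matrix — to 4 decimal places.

A = D + L + U where D = diag(-9, 8, -13, 11).
GS T = -(D+L)⁻¹U: row 0 first, T[0,1] = -(6)/(-9) = +0.6667; later rows by forward substitution.
  T[0,:] = [+0.0000 +0.6667 -0.5556 +0.2222]
  T[1,:] = [+0.0000 +0.5000 -1.0417 +0.0417]
  T[2,:] = [+0.0000 -0.1154 -0.1442 -0.3173]
  T[3,:] = [+0.0000 +0.4534 -0.6706 +0.0296]
|eigenvalues of T|: 0.8992, 0.3888, 0.1250, 0.0000.
ρ = 0.8992; 0.8992 < 1, so it converges for any x₀.

0.8992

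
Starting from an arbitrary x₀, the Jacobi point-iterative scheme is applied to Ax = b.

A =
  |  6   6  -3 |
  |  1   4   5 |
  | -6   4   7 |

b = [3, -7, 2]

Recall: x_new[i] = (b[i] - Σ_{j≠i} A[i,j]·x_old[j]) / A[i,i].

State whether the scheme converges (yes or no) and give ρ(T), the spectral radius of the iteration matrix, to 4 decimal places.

no, ρ = 1.4727

Diagonal D = diag(6, 4, 7); L, U strict lower/upper.
Jacobi: T = -D⁻¹(L+U), T[1,0] = -(1)/(4) = -0.2500; T[1,1] = 0.
  T[0,:] = [+0.0000 -1.0000 +0.5000]
  T[1,:] = [-0.2500 +0.0000 -1.2500]
  T[2,:] = [+0.8571 -0.5714 +0.0000]
|eigenvalues of T|: 1.4727, 0.8809, 0.8809.
ρ(T) = max|λ| = 1.4727; 1.4727 > 1: divergent.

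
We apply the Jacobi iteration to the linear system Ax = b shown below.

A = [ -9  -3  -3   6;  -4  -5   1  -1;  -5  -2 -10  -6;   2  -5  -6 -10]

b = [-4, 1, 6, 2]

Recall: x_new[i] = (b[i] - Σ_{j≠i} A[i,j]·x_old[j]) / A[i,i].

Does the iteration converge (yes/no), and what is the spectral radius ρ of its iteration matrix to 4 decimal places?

no, ρ = 1.1892

Let D = diag(-9, -5, -10, -10); L, U the strict triangles.
Jacobi T = -D⁻¹(L+U): T[2,3] = -(-6)/(-10) = -0.6000; T[2,2] = 0.
  T[0,:] = [+0.0000 -0.3333 -0.3333 +0.6667]
  T[1,:] = [-0.8000 +0.0000 +0.2000 -0.2000]
  T[2,:] = [-0.5000 -0.2000 +0.0000 -0.6000]
  T[3,:] = [+0.2000 -0.5000 -0.6000 +0.0000]
|roots of det(T-λI)|: 1.1892, 0.7046, 0.7046, 0.0553.
ρ = 1.1892; 1.1892 > 1 ⇒ diverges.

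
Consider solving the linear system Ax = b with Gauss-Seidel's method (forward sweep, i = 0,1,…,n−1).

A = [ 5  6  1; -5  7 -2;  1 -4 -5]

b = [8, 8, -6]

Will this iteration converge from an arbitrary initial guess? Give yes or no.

Write A = D+L+U with D = diag(5, 7, -5).
Gauss-Seidel: T = -(D+L)⁻¹U, row 0 first, T[0,1] = -(6)/(5) = -1.2000; later rows by forward substitution.
  T[0,:] = [+0.0000 -1.2000 -0.2000]
  T[1,:] = [+0.0000 -0.8571 +0.1429]
  T[2,:] = [+0.0000 +0.4457 -0.1543]
|roots of det(T-λI)|: 0.9384, 0.0731, 0.0000.
spectral radius ρ = 0.9384; 0.9384 < 1: convergent.

yes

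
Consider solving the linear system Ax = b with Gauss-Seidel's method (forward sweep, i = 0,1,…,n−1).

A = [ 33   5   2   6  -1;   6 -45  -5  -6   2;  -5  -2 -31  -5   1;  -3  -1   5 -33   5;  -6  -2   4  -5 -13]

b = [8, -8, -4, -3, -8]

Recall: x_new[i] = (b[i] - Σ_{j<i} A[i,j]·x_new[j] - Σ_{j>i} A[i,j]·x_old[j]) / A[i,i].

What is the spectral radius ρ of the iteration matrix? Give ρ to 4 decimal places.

Let D = diag(33, -45, -31, -33, -13); L, U the strict triangles.
Gauss-Seidel: T = -(D+L)⁻¹U, row 0 first, T[0,1] = -(5)/(33) = -0.1515; later rows by forward substitution.
  T[0,:] = [+0.0000  -0.1515  -0.0606  -0.1818  +0.0303]
  T[1,:] = [+0.0000  -0.0202  -0.1192  -0.1576  +0.0485]
  T[2,:] = [+0.0000  +0.0257  +0.0175  -0.1218  +0.0242]
  T[3,:] = [+0.0000  +0.0183  +0.0118  +0.0028  +0.1510]
  T[4,:] = [+0.0000  +0.0739  +0.0472  +0.0696  -0.0720]
|eigenvalues of T|: 0.2050, 0.1210, 0.1210, 0.0632, 0.0000.
ρ = 0.2050; 0.2050 < 1: convergent.

0.2050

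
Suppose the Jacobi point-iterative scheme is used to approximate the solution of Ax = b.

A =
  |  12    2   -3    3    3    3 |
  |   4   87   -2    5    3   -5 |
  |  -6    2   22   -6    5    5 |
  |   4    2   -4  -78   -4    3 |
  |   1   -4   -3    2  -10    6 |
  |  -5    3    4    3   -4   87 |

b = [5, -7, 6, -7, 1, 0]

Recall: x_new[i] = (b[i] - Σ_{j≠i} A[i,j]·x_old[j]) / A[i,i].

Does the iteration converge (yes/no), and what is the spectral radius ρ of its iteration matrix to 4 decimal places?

Write A = D+L+U with D = diag(12, 87, 22, -78, -10, 87).
Jacobi: T = -D⁻¹(L+U), T[3,0] = -(4)/(-78) = +0.0513; T[3,3] = 0.
  T[0,:] = [+0.0000, -0.1667, +0.2500, -0.2500, -0.2500, -0.2500]
  T[1,:] = [-0.0460, +0.0000, +0.0230, -0.0575, -0.0345, +0.0575]
  T[2,:] = [+0.2727, -0.0909, +0.0000, +0.2727, -0.2273, -0.2273]
  T[3,:] = [+0.0513, +0.0256, -0.0513, +0.0000, -0.0513, +0.0385]
  T[4,:] = [+0.1000, -0.4000, -0.3000, +0.2000, +0.0000, +0.6000]
  T[5,:] = [+0.0575, -0.0345, -0.0460, -0.0345, +0.0460, +0.0000]
moduli |λ_i(T)| = 0.4035, 0.2497, 0.2136, 0.2136, 0.1080, 0.0195.
ρ = 0.4035; 0.4035 < 1: convergent.

yes, ρ = 0.4035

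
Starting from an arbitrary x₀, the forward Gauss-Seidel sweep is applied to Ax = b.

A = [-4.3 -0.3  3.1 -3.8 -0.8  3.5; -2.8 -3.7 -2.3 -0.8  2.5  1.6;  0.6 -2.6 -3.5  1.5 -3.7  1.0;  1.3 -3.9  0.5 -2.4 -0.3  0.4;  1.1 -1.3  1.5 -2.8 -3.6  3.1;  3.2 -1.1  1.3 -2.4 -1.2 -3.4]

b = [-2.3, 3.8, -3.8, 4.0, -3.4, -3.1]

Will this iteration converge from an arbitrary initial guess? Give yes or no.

no

Diagonal D = diag(-4.3, -3.7, -3.5, -2.4, -3.6, -3.4); L, U strict lower/upper.
T_GS = -(D+L)⁻¹U: row 0 first, T[0,5] = -(3.5)/(-4.3) = +0.8140; later rows by forward substitution.
  T[0,:] = [+0.0000  -0.0698  +0.7209  -0.8837  -0.1860  +0.8140]
  T[1,:] = [+0.0000  +0.0528  -1.1672  +0.4525  +0.8165  -0.1835]
  T[2,:] = [+0.0000  -0.0512  +0.9906  -0.0591  -1.6956  +0.5616]
  T[3,:] = [+0.0000  -0.1342  +2.4936  -1.2264  -1.9058  +1.0228]
  T[4,:] = [+0.0000  +0.0427  -0.8849  +0.4958  +0.4241  +0.6146]
  T[5,:] = [+0.0000  -0.0226  -0.0129  -0.3100  +0.1080  +0.1013]
|λ(T)| sorted: 1.5706, 1.1055, 0.5701, 0.5701, 0.0033, 0.0000.
ρ(T) = max|λ| = 1.5706; 1.5706 > 1, so it fails to converge.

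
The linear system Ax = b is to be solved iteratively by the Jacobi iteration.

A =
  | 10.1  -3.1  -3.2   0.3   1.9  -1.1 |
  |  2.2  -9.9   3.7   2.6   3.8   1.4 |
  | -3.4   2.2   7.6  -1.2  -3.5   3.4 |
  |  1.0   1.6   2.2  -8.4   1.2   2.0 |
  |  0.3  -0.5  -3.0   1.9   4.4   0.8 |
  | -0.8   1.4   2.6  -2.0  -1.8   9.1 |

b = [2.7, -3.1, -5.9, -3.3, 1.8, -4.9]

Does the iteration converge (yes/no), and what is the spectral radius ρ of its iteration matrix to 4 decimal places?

Split A = D + L + U, D = diag(10.1, -9.9, 7.6, -8.4, 4.4, 9.1).
Jacobi: T = -D⁻¹(L+U), T[0,2] = -(-3.2)/(10.1) = +0.3168; T[0,0] = 0.
  T[0,:] = [+0.0000 +0.3069 +0.3168 -0.0297 -0.1881 +0.1089]
  T[1,:] = [+0.2222 +0.0000 +0.3737 +0.2626 +0.3838 +0.1414]
  T[2,:] = [+0.4474 -0.2895 +0.0000 +0.1579 +0.4605 -0.4474]
  T[3,:] = [+0.1190 +0.1905 +0.2619 +0.0000 +0.1429 +0.2381]
  T[4,:] = [-0.0682 +0.1136 +0.6818 -0.4318 +0.0000 -0.1818]
  T[5,:] = [+0.0879 -0.1538 -0.2857 +0.2198 +0.1978 +0.0000]
|roots of det(T-λI)|: 0.9332, 0.5333, 0.3674, 0.3674, 0.1281, 0.0674.
ρ(T) = max|λ| = 0.9332; 0.9332 < 1: convergent.

yes, ρ = 0.9332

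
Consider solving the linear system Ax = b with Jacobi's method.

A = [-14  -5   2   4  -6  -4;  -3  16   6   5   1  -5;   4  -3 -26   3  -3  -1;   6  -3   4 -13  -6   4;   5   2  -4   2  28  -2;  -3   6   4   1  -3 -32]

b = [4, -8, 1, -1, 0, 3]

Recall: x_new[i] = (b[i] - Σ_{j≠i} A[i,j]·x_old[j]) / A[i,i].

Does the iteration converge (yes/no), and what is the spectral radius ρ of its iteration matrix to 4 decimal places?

Let D = diag(-14, 16, -26, -13, 28, -32); L, U the strict triangles.
Jacobi T = -D⁻¹(L+U): T[1,0] = -(-3)/(16) = +0.1875; T[1,1] = 0.
  T[0,:] = [+0.0000, -0.3571, +0.1429, +0.2857, -0.4286, -0.2857]
  T[1,:] = [+0.1875, +0.0000, -0.3750, -0.3125, -0.0625, +0.3125]
  T[2,:] = [+0.1538, -0.1154, +0.0000, +0.1154, -0.1154, -0.0385]
  T[3,:] = [+0.4615, -0.2308, +0.3077, +0.0000, -0.4615, +0.3077]
  T[4,:] = [-0.1786, -0.0714, +0.1429, -0.0714, +0.0000, +0.0714]
  T[5,:] = [-0.0938, +0.1875, +0.1250, +0.0312, -0.0938, +0.0000]
|λ(T)| sorted: 0.7149, 0.4241, 0.4241, 0.1680, 0.1680, 0.1019.
spectral radius ρ = 0.7149; 0.7149 < 1 ⇒ converges.

yes, ρ = 0.7149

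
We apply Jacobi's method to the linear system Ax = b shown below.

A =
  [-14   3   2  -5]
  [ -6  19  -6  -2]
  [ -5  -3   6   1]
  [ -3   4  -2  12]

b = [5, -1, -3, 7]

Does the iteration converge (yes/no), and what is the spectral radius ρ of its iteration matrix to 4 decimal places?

Write A = D+L+U with D = diag(-14, 19, 6, 12).
T_J = -D⁻¹(L+U): T[2,0] = -(-5)/(6) = +0.8333; T[2,2] = 0.
  T[0,:] = [+0.0000, +0.2143, +0.1429, -0.3571]
  T[1,:] = [+0.3158, +0.0000, +0.3158, +0.1053]
  T[2,:] = [+0.8333, +0.5000, +0.0000, -0.1667]
  T[3,:] = [+0.2500, -0.3333, +0.1667, +0.0000]
moduli |λ_i(T)| = 0.6627, 0.4599, 0.3918, 0.3918.
ρ(T) = max|λ| = 0.6627; 0.6627 < 1, so it converges for any x₀.

yes, ρ = 0.6627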